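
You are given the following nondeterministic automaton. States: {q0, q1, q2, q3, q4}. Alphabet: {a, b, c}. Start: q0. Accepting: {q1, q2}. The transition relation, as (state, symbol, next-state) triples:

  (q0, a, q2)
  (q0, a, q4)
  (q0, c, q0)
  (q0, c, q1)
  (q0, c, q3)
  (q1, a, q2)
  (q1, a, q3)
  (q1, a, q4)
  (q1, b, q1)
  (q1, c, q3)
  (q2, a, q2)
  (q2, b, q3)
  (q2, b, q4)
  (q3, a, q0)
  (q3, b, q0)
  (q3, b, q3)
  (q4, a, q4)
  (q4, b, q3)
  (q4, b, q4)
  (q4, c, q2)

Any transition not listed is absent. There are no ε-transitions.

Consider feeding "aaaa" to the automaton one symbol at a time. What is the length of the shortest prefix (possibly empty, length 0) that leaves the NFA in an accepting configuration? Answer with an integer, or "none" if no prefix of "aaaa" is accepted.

Start in {q0}.
Read 'a': q0→{q2, q4}; now {q2, q4}.
None of the earlier sets intersect F, but {q2, q4} does.

1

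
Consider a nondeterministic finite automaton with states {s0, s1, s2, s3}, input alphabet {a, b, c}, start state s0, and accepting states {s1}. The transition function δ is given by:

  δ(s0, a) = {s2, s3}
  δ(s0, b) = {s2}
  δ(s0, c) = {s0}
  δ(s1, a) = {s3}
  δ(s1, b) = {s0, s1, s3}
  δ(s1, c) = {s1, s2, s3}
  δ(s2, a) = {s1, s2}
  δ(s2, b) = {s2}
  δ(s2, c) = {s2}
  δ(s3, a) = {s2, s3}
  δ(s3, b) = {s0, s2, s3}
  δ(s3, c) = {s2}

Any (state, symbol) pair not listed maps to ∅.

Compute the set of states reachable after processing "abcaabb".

{s0, s1, s2, s3}

Start in {s0}.
Read 'a': s0→{s2, s3}; now {s2, s3}.
Read 'b': s2→{s2}, s3→{s0, s2, s3}; now {s0, s2, s3}.
Read 'c': s0→{s0}, s2→{s2}, s3→{s2}; now {s0, s2}.
Read 'a': s0→{s2, s3}, s2→{s1, s2}; now {s1, s2, s3}.
Read 'a': s1→{s3}, s2→{s1, s2}, s3→{s2, s3}; now {s1, s2, s3}.
Read 'b': s1→{s0, s1, s3}, s2→{s2}, s3→{s0, s2, s3}; now {s0, s1, s2, s3}.
Read 'b': s0→{s2}, s1→{s0, s1, s3}, s2→{s2}, s3→{s0, s2, s3}; now {s0, s1, s2, s3}.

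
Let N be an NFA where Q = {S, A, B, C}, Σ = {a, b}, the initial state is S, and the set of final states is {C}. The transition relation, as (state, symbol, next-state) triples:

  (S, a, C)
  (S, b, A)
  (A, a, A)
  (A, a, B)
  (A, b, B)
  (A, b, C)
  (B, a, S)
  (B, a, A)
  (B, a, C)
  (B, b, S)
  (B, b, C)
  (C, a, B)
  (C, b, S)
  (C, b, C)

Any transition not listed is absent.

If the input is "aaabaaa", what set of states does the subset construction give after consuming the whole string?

Start in {S}.
Read 'a': {S} → {C}.
Read 'a': {C} → {B}.
Read 'a': {B} → {S, A, C}.
Read 'b': {S, A, C} → {S, A, B, C}.
Read 'a': {S, A, B, C} → {S, A, B, C}.
Read 'a': {S, A, B, C} → {S, A, B, C}.
Read 'a': {S, A, B, C} → {S, A, B, C}.

{S, A, B, C}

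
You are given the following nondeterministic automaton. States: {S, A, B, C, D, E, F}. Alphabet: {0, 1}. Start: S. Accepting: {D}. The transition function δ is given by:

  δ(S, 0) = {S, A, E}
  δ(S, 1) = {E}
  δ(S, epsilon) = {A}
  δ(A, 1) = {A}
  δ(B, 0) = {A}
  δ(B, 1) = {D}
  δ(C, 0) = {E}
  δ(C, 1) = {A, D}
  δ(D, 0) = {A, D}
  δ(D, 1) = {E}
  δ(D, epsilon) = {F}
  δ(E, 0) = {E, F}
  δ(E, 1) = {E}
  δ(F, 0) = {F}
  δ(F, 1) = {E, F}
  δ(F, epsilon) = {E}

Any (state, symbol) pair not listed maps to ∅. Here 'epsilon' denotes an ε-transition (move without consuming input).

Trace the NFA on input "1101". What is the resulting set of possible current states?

Start: ε-closure({S}) = {S, A}.
Read '1': {S, A} → {A, E}.
Read '1': {A, E} → {A, E}.
Read '0': {A, E} → {E, F}.
Read '1': {E, F} → {E, F}.

{E, F}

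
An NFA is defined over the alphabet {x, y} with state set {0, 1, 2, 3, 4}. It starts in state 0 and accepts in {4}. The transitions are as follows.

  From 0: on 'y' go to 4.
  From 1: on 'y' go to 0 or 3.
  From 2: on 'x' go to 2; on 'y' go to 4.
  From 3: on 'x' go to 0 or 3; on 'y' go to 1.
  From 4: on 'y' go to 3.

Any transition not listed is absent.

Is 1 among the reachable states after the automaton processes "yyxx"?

No

Start in {0}.
Read 'y': {0} → {4}.
Read 'y': {4} → {3}.
Read 'x': {3} → {0, 3}.
Read 'x': {0, 3} → {0, 3}.
State 1 is not in {0, 3}.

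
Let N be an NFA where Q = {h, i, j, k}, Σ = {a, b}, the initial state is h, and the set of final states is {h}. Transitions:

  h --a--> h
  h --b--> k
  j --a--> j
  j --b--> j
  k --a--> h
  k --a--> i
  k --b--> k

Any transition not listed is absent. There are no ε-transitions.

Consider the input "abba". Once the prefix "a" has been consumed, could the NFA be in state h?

Yes

Start in {h}.
Read 'a': h→{h}; now {h}.
State h is in {h}.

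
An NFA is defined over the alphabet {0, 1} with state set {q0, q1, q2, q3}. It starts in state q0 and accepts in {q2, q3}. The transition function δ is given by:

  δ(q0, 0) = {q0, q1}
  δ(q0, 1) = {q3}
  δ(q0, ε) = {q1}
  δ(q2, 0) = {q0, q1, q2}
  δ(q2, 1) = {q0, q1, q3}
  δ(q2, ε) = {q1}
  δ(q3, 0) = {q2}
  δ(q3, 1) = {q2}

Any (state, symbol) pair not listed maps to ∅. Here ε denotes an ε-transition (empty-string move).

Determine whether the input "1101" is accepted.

Yes

Start: ε-closure({q0}) = {q0, q1}.
Read '1': q0→{q3}, q1→∅; now {q3}.
Read '1': q3→{q2}; union {q2}; ε-closure = {q1, q2}.
Read '0': q1→∅, q2→{q0, q1, q2}; now {q0, q1, q2}.
Read '1': q0→{q3}, q1→∅, q2→{q0, q1, q3}; now {q0, q1, q3}.
The final set {q0, q1, q3} contains the accepting state q3.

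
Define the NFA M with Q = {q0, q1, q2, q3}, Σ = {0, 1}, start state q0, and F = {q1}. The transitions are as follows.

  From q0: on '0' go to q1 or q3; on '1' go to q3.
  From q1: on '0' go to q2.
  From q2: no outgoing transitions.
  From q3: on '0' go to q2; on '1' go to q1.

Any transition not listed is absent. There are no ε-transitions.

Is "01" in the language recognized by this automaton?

Yes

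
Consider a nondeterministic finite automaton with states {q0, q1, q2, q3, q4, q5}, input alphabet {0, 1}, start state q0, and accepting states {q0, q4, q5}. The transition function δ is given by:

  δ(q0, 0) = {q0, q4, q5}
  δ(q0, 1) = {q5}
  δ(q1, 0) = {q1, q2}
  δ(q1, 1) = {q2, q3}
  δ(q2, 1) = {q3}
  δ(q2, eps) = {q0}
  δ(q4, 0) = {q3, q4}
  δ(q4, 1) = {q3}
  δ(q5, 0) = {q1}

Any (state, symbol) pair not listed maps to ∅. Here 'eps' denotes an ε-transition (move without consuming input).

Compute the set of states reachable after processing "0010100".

{q0, q1, q2, q3, q4, q5}

Start in {q0}.
Read '0': {q0} → {q0, q4, q5}.
Read '0': {q0, q4, q5} → {q0, q1, q3, q4, q5}.
Read '1': {q0, q1, q3, q4, q5} → {q0, q2, q3, q5}.
Read '0': {q0, q2, q3, q5} → {q0, q1, q4, q5}.
Read '1': {q0, q1, q4, q5} → {q0, q2, q3, q5}.
Read '0': {q0, q2, q3, q5} → {q0, q1, q4, q5}.
Read '0': {q0, q1, q4, q5} → {q0, q1, q2, q3, q4, q5}.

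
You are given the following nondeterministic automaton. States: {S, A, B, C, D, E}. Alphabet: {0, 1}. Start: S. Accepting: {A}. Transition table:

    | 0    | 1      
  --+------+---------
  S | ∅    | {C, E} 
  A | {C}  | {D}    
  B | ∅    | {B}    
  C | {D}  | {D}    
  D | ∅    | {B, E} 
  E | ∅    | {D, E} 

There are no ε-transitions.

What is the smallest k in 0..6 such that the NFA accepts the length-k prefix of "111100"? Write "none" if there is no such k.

Start in {S}.
Read '1': S→{C, E}; now {C, E}.
Read '1': C→{D}, E→{D, E}; now {D, E}.
Read '1': D→{B, E}, E→{D, E}; now {B, D, E}.
Read '1': B→{B}, D→{B, E}, E→{D, E}; now {B, D, E}.
Read '0': B→∅, D→∅, E→∅; now ∅.
The set is empty and remains empty for the remaining 1 symbol.
No reachable set along the way intersects F.

none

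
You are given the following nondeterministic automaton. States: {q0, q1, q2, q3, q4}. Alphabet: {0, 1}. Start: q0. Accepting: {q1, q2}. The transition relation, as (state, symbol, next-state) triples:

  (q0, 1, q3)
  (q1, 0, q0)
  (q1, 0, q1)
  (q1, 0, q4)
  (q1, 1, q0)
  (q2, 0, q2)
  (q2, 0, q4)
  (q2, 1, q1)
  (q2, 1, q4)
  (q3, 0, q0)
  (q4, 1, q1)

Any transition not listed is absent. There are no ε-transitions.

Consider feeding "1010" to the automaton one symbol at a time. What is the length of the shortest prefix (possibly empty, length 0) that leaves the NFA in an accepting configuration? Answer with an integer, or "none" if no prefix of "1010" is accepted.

Start in {q0}.
Read '1': q0→{q3}; now {q3}.
Read '0': q3→{q0}; now {q0}.
Read '1': q0→{q3}; now {q3}.
Read '0': q3→{q0}; now {q0}.
No reachable set along the way intersects F.

none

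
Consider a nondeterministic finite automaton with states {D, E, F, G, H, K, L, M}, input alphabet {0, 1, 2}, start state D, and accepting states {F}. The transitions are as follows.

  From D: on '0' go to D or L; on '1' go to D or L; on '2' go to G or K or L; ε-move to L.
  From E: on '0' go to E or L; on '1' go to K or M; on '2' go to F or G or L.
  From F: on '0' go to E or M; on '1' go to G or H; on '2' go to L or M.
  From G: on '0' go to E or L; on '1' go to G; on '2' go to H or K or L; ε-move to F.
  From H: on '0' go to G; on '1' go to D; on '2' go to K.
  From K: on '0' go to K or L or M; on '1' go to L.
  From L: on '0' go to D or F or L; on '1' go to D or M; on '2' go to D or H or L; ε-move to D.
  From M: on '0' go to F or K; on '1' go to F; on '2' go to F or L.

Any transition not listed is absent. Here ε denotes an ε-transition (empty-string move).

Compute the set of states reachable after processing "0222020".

{D, E, F, G, K, L, M}

Start: ε-closure({D}) = {D, L}.
Read '0': {D, L} → {D, F, L}.
Read '2': {D, F, L} → {D, F, G, H, K, L, M}.
Read '2': {D, F, G, H, K, L, M} → {D, F, G, H, K, L, M}.
Read '2': {D, F, G, H, K, L, M} → {D, F, G, H, K, L, M}.
Read '0': {D, F, G, H, K, L, M} → {D, E, F, G, K, L, M}.
Read '2': {D, E, F, G, K, L, M} → {D, F, G, H, K, L, M}.
Read '0': {D, F, G, H, K, L, M} → {D, E, F, G, K, L, M}.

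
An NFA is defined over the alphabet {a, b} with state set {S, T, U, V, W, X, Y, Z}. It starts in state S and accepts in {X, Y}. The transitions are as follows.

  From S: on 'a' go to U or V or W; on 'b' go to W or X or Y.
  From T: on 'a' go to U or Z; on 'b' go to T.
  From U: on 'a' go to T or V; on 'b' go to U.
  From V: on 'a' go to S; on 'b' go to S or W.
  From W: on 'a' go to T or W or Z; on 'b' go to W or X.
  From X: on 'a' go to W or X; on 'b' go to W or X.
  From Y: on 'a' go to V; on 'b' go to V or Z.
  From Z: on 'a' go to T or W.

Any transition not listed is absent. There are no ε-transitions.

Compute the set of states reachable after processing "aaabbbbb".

Start in {S}.
Read 'a': S→{U, V, W}; now {U, V, W}.
Read 'a': U→{T, V}, V→{S}, W→{T, W, Z}; now {S, T, V, W, Z}.
Read 'a': S→{U, V, W}, T→{U, Z}, V→{S}, W→{T, W, Z}, Z→{T, W}; now {S, T, U, V, W, Z}.
Read 'b': S→{W, X, Y}, T→{T}, U→{U}, V→{S, W}, W→{W, X}, Z→∅; now {S, T, U, W, X, Y}.
Read 'b': S→{W, X, Y}, T→{T}, U→{U}, W→{W, X}, X→{W, X}, Y→{V, Z}; now {T, U, V, W, X, Y, Z}.
Read 'b': T→{T}, U→{U}, V→{S, W}, W→{W, X}, X→{W, X}, Y→{V, Z}, Z→∅; now {S, T, U, V, W, X, Z}.
Read 'b': S→{W, X, Y}, T→{T}, U→{U}, V→{S, W}, W→{W, X}, X→{W, X}, Z→∅; now {S, T, U, W, X, Y}.
Read 'b': S→{W, X, Y}, T→{T}, U→{U}, W→{W, X}, X→{W, X}, Y→{V, Z}; now {T, U, V, W, X, Y, Z}.

{T, U, V, W, X, Y, Z}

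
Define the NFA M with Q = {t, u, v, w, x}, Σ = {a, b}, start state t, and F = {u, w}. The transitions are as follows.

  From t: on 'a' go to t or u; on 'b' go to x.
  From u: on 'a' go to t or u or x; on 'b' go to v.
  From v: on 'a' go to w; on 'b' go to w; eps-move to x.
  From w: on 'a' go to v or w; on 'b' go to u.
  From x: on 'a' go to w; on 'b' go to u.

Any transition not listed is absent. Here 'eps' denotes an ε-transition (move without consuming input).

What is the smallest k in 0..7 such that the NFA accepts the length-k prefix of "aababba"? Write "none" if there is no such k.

Start in {t}.
Read 'a': t→{t, u}; now {t, u}.
None of the earlier sets intersect F, but {t, u} does.

1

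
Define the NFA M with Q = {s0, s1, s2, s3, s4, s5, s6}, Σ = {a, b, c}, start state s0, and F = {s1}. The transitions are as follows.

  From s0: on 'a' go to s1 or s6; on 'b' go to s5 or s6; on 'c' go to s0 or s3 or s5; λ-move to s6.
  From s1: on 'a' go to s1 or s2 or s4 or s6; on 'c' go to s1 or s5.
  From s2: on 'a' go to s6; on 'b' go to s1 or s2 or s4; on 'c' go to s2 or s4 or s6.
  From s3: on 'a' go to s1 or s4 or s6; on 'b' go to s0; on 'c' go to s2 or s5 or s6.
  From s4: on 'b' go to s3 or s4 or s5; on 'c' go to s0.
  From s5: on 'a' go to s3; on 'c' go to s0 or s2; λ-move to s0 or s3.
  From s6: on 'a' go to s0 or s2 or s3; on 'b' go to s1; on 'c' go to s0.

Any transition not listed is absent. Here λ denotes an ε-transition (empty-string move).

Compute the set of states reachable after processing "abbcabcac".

{s0, s1, s2, s3, s4, s5, s6}

Start: ε-closure({s0}) = {s0, s6}.
Read 'a': s0→{s1, s6}, s6→{s0, s2, s3}; now {s0, s1, s2, s3, s6}.
Read 'b': s0→{s5, s6}, s1→∅, s2→{s1, s2, s4}, s3→{s0}, s6→{s1}; union {s0, s1, s2, s4, s5, s6}; ε-closure = {s0, s1, s2, s3, s4, s5, s6}.
Read 'b': s0→{s5, s6}, s1→∅, s2→{s1, s2, s4}, s3→{s0}, s4→{s3, s4, s5}, s5→∅, s6→{s1}; now {s0, s1, s2, s3, s4, s5, s6}.
Read 'c': s0→{s0, s3, s5}, s1→{s1, s5}, s2→{s2, s4, s6}, s3→{s2, s5, s6}, s4→{s0}, s5→{s0, s2}, s6→{s0}; now {s0, s1, s2, s3, s4, s5, s6}.
Read 'a': s0→{s1, s6}, s1→{s1, s2, s4, s6}, s2→{s6}, s3→{s1, s4, s6}, s4→∅, s5→{s3}, s6→{s0, s2, s3}; now {s0, s1, s2, s3, s4, s6}.
Read 'b': s0→{s5, s6}, s1→∅, s2→{s1, s2, s4}, s3→{s0}, s4→{s3, s4, s5}, s6→{s1}; now {s0, s1, s2, s3, s4, s5, s6}.
Read 'c': s0→{s0, s3, s5}, s1→{s1, s5}, s2→{s2, s4, s6}, s3→{s2, s5, s6}, s4→{s0}, s5→{s0, s2}, s6→{s0}; now {s0, s1, s2, s3, s4, s5, s6}.
Read 'a': s0→{s1, s6}, s1→{s1, s2, s4, s6}, s2→{s6}, s3→{s1, s4, s6}, s4→∅, s5→{s3}, s6→{s0, s2, s3}; now {s0, s1, s2, s3, s4, s6}.
Read 'c': s0→{s0, s3, s5}, s1→{s1, s5}, s2→{s2, s4, s6}, s3→{s2, s5, s6}, s4→{s0}, s6→{s0}; now {s0, s1, s2, s3, s4, s5, s6}.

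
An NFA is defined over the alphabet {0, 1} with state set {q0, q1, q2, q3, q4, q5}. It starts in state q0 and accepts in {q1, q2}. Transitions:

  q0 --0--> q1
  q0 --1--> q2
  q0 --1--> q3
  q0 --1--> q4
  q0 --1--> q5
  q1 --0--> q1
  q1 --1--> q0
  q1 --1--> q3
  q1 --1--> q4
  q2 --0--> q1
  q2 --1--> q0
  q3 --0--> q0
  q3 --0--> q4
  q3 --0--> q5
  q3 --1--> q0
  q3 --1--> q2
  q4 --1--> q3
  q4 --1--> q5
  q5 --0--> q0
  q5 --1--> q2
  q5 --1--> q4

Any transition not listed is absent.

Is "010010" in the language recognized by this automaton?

Start in {q0}.
Read '0': {q0} → {q1}.
Read '1': {q1} → {q0, q3, q4}.
Read '0': {q0, q3, q4} → {q0, q1, q4, q5}.
Read '0': {q0, q1, q4, q5} → {q0, q1}.
Read '1': {q0, q1} → {q0, q2, q3, q4, q5}.
Read '0': {q0, q2, q3, q4, q5} → {q0, q1, q4, q5}.
The final set {q0, q1, q4, q5} contains the accepting state q1.

Yes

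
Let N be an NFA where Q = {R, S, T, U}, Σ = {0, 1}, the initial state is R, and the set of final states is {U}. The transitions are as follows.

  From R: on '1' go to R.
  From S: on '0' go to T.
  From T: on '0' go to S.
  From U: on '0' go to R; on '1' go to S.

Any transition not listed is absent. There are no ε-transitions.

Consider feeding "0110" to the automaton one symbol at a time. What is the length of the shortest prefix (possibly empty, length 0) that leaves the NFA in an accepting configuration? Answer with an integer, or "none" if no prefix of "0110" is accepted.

none

Start in {R}.
Read '0': R→∅; now ∅.
The set is empty and remains empty for the remaining 3 symbols.
No reachable set along the way intersects F.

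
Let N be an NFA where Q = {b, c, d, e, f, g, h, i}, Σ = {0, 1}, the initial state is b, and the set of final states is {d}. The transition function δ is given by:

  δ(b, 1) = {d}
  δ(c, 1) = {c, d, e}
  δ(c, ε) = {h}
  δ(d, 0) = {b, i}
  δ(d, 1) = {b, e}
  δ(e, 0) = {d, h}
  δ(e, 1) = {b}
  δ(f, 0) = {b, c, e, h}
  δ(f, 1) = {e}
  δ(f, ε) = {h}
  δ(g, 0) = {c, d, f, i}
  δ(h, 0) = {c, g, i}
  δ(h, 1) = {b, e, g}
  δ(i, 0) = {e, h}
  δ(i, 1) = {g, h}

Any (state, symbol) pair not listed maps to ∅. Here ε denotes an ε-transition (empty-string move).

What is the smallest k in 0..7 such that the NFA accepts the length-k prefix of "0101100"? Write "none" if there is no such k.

Start in {b}.
Read '0': {b} → ∅.
The set is empty and remains empty for the remaining 6 symbols.
No reachable set along the way intersects F.

none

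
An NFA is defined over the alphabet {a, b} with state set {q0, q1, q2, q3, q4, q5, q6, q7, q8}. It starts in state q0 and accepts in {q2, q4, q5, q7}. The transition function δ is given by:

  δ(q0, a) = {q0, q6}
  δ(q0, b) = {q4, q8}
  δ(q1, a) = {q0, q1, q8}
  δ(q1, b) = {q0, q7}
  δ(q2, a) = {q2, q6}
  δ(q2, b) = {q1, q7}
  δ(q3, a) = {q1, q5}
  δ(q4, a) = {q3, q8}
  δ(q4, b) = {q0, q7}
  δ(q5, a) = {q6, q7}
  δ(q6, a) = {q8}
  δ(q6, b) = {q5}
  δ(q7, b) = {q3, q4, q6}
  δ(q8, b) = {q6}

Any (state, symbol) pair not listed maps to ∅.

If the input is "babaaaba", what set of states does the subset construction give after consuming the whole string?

Start in {q0}.
Read 'b': q0→{q4, q8}; now {q4, q8}.
Read 'a': q4→{q3, q8}, q8→∅; now {q3, q8}.
Read 'b': q3→∅, q8→{q6}; now {q6}.
Read 'a': q6→{q8}; now {q8}.
Read 'a': q8→∅; now ∅.
The set is empty and remains empty for the remaining 3 symbols.

∅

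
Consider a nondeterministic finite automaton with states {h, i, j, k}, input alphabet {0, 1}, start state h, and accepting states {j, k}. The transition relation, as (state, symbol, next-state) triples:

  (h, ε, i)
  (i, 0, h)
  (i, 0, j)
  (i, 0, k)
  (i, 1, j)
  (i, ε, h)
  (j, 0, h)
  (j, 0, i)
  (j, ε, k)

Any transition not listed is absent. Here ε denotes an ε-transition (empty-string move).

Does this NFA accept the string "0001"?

Yes

Start: ε-closure({h}) = {h, i}.
Read '0': {h, i} → {h, i, j, k}.
Read '0': {h, i, j, k} → {h, i, j, k}.
Read '0': {h, i, j, k} → {h, i, j, k}.
Read '1': {h, i, j, k} → {j, k}.
The final set {j, k} contains the accepting states j, k.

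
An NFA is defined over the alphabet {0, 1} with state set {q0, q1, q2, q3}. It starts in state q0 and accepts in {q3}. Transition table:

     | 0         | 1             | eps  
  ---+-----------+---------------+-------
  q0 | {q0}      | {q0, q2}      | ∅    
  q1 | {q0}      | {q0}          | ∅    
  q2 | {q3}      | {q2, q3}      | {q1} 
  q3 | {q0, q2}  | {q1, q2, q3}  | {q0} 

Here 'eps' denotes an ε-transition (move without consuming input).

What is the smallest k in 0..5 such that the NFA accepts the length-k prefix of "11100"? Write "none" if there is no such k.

Start in {q0}.
Read '1': {q0} → {q0, q1, q2}.
Read '1': {q0, q1, q2} → {q0, q1, q2, q3}.
None of the earlier sets intersect F, but {q0, q1, q2, q3} does.

2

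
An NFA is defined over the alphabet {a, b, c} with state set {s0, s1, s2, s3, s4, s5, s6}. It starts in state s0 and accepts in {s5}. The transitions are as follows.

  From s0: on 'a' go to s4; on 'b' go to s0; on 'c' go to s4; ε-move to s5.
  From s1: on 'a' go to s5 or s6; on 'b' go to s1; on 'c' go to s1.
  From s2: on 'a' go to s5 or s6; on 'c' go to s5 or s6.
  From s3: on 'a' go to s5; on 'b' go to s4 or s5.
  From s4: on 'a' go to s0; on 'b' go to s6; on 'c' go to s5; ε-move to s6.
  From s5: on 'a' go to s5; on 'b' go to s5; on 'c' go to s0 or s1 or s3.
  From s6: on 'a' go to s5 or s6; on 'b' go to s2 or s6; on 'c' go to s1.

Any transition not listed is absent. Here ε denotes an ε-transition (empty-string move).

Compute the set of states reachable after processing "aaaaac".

Start: ε-closure({s0}) = {s0, s5}.
Read 'a': {s0, s5} → {s4, s5, s6}.
Read 'a': {s4, s5, s6} → {s0, s5, s6}.
Read 'a': {s0, s5, s6} → {s4, s5, s6}.
Read 'a': {s4, s5, s6} → {s0, s5, s6}.
Read 'a': {s0, s5, s6} → {s4, s5, s6}.
Read 'c': {s4, s5, s6} → {s0, s1, s3, s5}.

{s0, s1, s3, s5}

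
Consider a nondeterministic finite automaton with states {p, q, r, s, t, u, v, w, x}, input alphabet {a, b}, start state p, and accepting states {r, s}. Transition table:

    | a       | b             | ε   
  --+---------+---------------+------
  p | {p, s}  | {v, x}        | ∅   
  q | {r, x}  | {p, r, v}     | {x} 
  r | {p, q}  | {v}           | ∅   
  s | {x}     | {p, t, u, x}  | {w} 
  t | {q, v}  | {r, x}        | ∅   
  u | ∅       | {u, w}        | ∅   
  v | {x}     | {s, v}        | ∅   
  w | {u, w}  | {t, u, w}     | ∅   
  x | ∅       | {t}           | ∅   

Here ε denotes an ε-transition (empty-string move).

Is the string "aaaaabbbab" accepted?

Start in {p}.
Read 'a': {p} → {p, s, w}.
Read 'a': {p, s, w} → {p, s, u, w, x}.
Read 'a': {p, s, u, w, x} → {p, s, u, w, x}.
Read 'a': {p, s, u, w, x} → {p, s, u, w, x}.
Read 'a': {p, s, u, w, x} → {p, s, u, w, x}.
Read 'b': {p, s, u, w, x} → {p, t, u, v, w, x}.
Read 'b': {p, t, u, v, w, x} → {r, s, t, u, v, w, x}.
Read 'b': {r, s, t, u, v, w, x} → {p, r, s, t, u, v, w, x}.
Read 'a': {p, r, s, t, u, v, w, x} → {p, q, s, u, v, w, x}.
Read 'b': {p, q, s, u, v, w, x} → {p, r, s, t, u, v, w, x}.
The final set {p, r, s, t, u, v, w, x} contains the accepting states r, s.

Yes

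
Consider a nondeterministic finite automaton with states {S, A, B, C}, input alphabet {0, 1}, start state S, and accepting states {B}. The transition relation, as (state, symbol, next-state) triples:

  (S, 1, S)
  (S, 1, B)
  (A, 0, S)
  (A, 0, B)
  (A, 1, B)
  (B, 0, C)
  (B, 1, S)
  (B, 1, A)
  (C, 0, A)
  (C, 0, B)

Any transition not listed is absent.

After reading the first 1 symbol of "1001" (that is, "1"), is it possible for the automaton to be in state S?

Start in {S}.
Read '1': S→{S, B}; now {S, B}.
State S is in {S, B}.

Yes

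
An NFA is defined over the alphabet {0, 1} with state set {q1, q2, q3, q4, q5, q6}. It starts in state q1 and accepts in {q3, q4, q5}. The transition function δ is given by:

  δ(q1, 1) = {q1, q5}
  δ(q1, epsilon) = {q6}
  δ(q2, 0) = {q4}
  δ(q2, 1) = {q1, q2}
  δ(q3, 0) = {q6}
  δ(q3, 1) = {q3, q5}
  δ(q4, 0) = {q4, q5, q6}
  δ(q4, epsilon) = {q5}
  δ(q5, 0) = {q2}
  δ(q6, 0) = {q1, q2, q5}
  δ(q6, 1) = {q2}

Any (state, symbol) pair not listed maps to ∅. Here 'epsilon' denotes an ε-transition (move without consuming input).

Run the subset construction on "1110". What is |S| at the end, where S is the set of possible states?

5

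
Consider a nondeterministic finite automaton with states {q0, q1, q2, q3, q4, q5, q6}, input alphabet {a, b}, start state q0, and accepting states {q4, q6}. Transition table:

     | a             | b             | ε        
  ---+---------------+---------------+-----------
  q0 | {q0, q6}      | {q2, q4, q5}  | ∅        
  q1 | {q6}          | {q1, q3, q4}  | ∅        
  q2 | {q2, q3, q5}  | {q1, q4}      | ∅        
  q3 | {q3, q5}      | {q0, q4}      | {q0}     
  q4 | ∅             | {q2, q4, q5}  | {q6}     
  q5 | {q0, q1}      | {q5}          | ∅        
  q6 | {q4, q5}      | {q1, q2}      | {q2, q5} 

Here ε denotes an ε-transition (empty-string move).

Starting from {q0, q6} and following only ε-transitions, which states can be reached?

{q0, q2, q5, q6}

Begin with {q0, q6}.
ε-move q6 → q2; add q2.
ε-move q6 → q5; add q5.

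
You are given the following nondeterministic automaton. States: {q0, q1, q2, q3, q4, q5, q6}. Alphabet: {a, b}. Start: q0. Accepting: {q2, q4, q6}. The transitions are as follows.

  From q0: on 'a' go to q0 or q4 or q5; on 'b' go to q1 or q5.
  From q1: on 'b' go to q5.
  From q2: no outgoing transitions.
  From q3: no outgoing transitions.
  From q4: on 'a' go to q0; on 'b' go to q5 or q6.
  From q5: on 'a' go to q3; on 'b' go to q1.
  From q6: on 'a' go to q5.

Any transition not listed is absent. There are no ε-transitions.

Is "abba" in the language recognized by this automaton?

No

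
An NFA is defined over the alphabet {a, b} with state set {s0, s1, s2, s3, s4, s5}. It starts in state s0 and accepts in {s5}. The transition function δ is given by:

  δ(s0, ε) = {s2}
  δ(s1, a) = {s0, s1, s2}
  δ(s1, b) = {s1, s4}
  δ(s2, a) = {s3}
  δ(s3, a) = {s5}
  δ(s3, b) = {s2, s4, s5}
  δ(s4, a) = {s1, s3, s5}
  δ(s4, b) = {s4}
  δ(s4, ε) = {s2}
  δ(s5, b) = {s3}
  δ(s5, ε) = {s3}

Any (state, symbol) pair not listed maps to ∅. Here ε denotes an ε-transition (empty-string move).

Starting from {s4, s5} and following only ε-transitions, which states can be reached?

{s2, s3, s4, s5}

Begin with {s4, s5}.
ε-move s4 → s2; add s2.
ε-move s5 → s3; add s3.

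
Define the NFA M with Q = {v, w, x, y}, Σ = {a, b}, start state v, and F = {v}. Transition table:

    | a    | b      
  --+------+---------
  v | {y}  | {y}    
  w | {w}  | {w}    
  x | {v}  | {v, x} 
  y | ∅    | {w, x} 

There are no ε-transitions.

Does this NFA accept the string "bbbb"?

Yes

Start in {v}.
Read 'b': v→{y}; now {y}.
Read 'b': y→{w, x}; now {w, x}.
Read 'b': w→{w}, x→{v, x}; now {v, w, x}.
Read 'b': v→{y}, w→{w}, x→{v, x}; now {v, w, x, y}.
The final set {v, w, x, y} contains the accepting state v.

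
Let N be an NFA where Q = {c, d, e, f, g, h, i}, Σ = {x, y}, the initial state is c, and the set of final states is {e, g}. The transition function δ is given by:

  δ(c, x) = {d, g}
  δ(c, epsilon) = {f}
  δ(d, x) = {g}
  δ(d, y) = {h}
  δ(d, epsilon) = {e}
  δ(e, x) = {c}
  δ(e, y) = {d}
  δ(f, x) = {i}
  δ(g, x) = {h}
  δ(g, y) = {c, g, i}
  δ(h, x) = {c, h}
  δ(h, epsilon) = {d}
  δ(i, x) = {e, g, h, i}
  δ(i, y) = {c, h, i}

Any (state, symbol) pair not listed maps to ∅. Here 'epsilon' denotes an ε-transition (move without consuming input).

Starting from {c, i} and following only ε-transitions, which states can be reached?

Begin with {c, i}.
ε-move c → f; add f.

{c, f, i}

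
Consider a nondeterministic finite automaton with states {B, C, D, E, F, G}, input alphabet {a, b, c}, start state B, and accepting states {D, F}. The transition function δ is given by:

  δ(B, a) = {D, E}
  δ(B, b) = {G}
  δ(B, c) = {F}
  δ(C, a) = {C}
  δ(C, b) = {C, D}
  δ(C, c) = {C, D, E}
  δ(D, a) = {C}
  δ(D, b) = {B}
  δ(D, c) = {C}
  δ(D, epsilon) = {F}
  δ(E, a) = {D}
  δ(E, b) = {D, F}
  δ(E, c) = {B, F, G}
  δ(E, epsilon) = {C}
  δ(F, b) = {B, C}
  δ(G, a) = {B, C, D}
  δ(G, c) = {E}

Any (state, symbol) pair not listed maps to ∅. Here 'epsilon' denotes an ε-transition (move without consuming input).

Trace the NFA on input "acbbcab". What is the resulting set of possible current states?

{B, C, D, F}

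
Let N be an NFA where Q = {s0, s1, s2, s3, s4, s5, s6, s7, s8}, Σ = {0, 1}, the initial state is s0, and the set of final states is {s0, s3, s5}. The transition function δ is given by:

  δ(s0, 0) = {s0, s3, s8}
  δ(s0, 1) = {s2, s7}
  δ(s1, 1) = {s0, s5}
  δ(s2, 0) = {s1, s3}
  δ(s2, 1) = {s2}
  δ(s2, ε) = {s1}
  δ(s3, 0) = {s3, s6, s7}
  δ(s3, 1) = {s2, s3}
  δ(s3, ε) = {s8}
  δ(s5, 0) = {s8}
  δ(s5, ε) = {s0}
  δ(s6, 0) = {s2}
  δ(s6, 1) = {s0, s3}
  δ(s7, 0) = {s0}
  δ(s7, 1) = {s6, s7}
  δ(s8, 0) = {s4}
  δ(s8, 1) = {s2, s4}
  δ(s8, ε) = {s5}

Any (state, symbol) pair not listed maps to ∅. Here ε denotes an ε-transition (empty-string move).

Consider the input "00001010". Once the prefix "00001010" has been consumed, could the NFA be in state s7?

Yes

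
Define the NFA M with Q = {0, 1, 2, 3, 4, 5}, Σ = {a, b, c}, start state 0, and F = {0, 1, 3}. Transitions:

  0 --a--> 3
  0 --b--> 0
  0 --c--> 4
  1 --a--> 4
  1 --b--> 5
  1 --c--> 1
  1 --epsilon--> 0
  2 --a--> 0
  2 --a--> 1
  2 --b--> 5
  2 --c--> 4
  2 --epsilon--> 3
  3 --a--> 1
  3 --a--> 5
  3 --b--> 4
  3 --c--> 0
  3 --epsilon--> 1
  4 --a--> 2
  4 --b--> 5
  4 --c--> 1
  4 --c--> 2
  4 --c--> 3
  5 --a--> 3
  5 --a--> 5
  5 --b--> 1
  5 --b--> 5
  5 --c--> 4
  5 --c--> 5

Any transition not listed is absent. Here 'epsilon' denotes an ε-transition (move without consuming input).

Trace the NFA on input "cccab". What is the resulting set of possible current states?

{0, 4, 5}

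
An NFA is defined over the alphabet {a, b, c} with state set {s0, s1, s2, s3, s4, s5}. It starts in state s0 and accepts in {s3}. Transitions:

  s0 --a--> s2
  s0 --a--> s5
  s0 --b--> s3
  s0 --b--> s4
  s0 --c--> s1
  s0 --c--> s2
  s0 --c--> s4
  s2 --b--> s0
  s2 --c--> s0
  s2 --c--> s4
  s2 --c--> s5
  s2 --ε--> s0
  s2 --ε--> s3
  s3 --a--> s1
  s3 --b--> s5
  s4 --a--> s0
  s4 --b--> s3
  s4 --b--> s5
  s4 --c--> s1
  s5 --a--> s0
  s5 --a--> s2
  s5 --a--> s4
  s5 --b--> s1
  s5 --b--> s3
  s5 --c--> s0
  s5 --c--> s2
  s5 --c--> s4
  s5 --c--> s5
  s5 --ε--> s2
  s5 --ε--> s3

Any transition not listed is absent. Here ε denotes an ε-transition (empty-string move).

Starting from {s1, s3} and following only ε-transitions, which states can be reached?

{s1, s3}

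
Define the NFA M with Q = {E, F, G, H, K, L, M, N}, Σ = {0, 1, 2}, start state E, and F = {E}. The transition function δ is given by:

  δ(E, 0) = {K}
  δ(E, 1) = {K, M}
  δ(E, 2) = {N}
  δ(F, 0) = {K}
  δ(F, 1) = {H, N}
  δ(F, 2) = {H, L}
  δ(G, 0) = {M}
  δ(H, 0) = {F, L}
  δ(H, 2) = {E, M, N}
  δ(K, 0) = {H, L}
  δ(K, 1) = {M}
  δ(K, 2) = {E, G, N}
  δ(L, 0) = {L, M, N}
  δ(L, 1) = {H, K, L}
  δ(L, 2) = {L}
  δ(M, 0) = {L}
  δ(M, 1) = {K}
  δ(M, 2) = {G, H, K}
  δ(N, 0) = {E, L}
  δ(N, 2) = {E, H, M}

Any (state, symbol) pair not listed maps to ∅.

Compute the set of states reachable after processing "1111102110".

{F, H, L, M, N}

Start in {E}.
Read '1': {E} → {K, M}.
Read '1': {K, M} → {K, M}.
Read '1': {K, M} → {K, M}.
Read '1': {K, M} → {K, M}.
Read '1': {K, M} → {K, M}.
Read '0': {K, M} → {H, L}.
Read '2': {H, L} → {E, L, M, N}.
Read '1': {E, L, M, N} → {H, K, L, M}.
Read '1': {H, K, L, M} → {H, K, L, M}.
Read '0': {H, K, L, M} → {F, H, L, M, N}.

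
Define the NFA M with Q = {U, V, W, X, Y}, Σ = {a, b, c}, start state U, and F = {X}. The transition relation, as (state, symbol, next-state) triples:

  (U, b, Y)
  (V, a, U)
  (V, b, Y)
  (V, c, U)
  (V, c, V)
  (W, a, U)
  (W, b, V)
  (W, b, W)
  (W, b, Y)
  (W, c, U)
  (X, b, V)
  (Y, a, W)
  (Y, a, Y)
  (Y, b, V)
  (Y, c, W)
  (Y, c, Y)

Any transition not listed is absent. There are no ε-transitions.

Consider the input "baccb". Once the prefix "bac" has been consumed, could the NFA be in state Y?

Yes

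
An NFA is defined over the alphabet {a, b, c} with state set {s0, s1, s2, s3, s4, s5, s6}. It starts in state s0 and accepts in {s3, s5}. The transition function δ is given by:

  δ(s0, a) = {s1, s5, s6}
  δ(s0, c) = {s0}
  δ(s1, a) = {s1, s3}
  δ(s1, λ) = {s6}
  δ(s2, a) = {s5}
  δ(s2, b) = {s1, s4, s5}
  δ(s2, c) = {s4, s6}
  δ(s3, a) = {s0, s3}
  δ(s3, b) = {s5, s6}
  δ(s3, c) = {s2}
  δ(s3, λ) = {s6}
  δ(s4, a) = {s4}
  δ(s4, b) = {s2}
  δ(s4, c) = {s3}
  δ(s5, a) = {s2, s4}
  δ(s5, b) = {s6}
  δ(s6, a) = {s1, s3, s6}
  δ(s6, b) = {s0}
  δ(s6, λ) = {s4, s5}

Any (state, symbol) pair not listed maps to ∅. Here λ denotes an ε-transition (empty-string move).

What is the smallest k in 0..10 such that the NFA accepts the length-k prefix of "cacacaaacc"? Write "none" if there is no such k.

2

Start in {s0}.
Read 'c': s0→{s0}; now {s0}.
Read 'a': s0→{s1, s5, s6}; union {s1, s5, s6}; ε-closure = {s1, s4, s5, s6}.
None of the earlier sets intersect F, but {s1, s4, s5, s6} does.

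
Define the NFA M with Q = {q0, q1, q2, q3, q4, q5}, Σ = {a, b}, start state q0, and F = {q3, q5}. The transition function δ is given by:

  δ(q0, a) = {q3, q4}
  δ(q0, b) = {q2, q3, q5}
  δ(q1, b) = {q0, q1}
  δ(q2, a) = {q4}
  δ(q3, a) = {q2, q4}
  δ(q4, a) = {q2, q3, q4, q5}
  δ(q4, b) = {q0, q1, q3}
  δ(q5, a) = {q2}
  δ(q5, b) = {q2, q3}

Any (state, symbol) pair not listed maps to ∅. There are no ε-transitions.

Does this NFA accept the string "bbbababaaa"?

No

Start in {q0}.
Read 'b': q0→{q2, q3, q5}; now {q2, q3, q5}.
Read 'b': q2→∅, q3→∅, q5→{q2, q3}; now {q2, q3}.
Read 'b': q2→∅, q3→∅; now ∅.
The set is empty and remains empty for the remaining 7 symbols.
The final set ∅ contains no accepting state.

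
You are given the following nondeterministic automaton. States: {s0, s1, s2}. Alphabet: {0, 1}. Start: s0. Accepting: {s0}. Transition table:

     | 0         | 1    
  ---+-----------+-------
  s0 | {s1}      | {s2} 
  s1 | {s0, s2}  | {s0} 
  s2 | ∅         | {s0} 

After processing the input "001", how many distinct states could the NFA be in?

2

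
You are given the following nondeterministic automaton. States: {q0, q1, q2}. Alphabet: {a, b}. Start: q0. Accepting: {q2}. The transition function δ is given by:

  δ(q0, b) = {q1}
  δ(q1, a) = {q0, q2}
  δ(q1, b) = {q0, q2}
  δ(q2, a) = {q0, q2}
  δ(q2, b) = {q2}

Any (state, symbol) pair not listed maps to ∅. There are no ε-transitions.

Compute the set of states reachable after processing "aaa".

∅

Start in {q0}.
Read 'a': {q0} → ∅.
The set is empty and remains empty for the remaining 2 symbols.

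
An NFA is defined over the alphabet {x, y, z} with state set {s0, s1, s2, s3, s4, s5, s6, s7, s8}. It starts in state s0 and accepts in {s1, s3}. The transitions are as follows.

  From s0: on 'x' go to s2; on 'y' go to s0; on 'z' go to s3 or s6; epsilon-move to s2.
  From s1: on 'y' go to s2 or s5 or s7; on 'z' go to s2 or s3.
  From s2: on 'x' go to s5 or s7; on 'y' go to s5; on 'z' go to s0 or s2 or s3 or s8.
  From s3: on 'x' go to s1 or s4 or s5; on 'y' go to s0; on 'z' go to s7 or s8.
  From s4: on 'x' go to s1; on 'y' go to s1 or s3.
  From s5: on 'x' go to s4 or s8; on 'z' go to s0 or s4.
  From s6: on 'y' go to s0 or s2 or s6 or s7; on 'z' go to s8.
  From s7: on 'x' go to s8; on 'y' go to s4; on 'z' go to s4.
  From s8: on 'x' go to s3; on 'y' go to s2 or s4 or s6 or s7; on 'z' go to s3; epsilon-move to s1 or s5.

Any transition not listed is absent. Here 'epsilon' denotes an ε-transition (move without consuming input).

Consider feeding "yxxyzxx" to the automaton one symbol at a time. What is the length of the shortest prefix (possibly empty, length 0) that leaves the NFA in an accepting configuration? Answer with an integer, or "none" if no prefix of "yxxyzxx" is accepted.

Start: ε-closure({s0}) = {s0, s2}.
Read 'y': {s0, s2} → {s0, s2, s5}.
Read 'x': {s0, s2, s5} → {s1, s2, s4, s5, s7, s8}.
None of the earlier sets intersect F, but {s1, s2, s4, s5, s7, s8} does.

2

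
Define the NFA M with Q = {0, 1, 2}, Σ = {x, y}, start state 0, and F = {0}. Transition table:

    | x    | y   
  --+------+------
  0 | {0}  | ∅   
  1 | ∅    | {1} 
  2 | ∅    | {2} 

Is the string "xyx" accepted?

No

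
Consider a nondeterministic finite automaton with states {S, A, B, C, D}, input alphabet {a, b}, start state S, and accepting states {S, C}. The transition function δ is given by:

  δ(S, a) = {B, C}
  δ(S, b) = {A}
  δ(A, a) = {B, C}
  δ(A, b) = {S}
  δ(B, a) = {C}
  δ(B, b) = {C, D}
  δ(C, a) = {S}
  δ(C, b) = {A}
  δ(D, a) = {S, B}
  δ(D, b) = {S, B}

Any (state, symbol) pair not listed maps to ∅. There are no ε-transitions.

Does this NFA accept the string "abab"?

Yes

Start in {S}.
Read 'a': S→{B, C}; now {B, C}.
Read 'b': B→{C, D}, C→{A}; now {A, C, D}.
Read 'a': A→{B, C}, C→{S}, D→{S, B}; now {S, B, C}.
Read 'b': S→{A}, B→{C, D}, C→{A}; now {A, C, D}.
The final set {A, C, D} contains the accepting state C.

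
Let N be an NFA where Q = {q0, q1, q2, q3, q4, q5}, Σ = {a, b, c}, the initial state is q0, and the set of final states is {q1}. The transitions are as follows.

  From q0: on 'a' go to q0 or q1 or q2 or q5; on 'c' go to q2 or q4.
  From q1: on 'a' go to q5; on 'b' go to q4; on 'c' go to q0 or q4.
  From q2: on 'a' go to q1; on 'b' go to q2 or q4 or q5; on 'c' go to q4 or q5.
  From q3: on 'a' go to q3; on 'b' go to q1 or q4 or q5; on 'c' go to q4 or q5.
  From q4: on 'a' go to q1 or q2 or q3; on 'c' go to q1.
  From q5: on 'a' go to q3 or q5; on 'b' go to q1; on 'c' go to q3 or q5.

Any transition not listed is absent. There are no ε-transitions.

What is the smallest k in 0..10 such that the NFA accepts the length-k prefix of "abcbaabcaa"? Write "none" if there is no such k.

1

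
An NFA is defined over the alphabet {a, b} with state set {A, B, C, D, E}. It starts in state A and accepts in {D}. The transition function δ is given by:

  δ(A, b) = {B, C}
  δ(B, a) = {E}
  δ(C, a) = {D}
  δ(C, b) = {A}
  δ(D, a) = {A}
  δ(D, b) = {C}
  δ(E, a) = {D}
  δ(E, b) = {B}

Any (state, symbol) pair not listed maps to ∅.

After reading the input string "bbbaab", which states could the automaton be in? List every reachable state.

{B, C}

Start in {A}.
Read 'b': A→{B, C}; now {B, C}.
Read 'b': B→∅, C→{A}; now {A}.
Read 'b': A→{B, C}; now {B, C}.
Read 'a': B→{E}, C→{D}; now {D, E}.
Read 'a': D→{A}, E→{D}; now {A, D}.
Read 'b': A→{B, C}, D→{C}; now {B, C}.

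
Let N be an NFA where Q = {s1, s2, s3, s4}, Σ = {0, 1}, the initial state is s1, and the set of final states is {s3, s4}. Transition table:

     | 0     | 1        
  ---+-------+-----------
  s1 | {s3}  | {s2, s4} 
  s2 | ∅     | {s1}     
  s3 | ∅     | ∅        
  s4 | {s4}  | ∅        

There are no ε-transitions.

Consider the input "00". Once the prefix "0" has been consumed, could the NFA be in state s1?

Start in {s1}.
Read '0': s1→{s3}; now {s3}.
State s1 is not in {s3}.

No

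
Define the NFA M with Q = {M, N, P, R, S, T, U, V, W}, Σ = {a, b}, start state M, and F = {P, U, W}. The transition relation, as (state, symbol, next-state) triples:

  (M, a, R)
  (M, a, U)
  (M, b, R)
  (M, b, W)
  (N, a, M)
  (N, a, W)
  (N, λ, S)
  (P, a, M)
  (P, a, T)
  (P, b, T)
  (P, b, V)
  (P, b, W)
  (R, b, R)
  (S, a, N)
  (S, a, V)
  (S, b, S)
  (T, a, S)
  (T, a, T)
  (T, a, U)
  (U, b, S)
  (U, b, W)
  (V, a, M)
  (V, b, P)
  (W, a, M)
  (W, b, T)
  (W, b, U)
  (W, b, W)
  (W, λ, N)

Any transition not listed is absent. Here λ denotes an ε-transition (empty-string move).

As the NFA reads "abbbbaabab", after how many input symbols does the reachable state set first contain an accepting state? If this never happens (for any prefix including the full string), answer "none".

1

Start in {M}.
Read 'a': {M} → {R, U}.
None of the earlier sets intersect F, but {R, U} does.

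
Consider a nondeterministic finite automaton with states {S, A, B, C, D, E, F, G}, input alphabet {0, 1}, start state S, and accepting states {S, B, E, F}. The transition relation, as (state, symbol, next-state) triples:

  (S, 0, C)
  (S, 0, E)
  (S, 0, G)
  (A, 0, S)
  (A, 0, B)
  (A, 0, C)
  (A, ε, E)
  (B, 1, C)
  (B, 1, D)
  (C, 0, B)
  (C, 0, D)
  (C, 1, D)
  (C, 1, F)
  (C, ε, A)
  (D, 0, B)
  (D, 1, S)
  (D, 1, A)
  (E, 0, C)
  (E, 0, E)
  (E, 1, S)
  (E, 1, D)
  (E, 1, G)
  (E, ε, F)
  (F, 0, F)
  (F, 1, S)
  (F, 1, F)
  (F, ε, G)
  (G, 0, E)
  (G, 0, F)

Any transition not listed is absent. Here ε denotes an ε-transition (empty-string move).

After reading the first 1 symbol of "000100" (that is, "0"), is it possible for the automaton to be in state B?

No

Start in {S}.
Read '0': S→{C, E, G}; union {C, E, G}; ε-closure = {A, C, E, F, G}.
State B is not in {A, C, E, F, G}.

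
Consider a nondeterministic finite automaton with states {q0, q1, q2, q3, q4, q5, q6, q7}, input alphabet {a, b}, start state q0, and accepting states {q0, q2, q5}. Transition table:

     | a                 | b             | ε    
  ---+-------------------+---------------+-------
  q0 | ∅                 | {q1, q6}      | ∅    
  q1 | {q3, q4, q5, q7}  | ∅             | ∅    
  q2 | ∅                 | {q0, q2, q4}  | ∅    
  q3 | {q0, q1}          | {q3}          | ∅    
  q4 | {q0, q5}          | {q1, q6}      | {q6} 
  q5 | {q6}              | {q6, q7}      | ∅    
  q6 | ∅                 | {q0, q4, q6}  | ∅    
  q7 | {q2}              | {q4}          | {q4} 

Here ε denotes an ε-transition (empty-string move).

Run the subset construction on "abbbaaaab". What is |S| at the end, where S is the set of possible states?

0

Start in {q0}.
Read 'a': {q0} → ∅.
The set is empty and remains empty for the remaining 8 symbols.
That set has 0 states.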